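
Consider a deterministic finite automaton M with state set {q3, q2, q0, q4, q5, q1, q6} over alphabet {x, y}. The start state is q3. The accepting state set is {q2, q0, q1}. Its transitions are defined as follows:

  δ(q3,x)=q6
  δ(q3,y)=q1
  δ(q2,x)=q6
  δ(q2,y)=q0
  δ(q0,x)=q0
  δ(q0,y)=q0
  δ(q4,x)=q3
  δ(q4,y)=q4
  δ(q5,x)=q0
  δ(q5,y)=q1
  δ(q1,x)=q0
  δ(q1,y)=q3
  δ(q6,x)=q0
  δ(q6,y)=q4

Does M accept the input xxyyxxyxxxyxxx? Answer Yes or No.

start at q3
read 'x': q3 → q6
read 'x': q6 → q0
read 'y': q0 → q0
read 'y': q0 → q0
read 'x': q0 → q0
read 'x': q0 → q0
read 'y': q0 → q0
read 'x': q0 → q0
read 'x': q0 → q0
read 'x': q0 → q0
read 'y': q0 → q0
read 'x': q0 → q0
read 'x': q0 → q0
read 'x': q0 → q0
End state q0 is accepting.

Yes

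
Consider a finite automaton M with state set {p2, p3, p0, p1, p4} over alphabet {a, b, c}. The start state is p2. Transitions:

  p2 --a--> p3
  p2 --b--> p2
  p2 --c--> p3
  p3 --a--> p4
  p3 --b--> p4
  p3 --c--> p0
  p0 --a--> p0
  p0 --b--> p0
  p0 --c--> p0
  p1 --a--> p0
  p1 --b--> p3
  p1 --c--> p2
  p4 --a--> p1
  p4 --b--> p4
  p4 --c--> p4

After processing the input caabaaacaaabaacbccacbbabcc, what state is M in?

p0

Trace: p2 -c-> p3 -a-> p4 -a-> p1 -b-> p3 -a-> p4 -a-> p1 -a-> p0 -c-> p0 -a-> p0 -a-> p0 -a-> p0 -b-> p0 -a-> p0 -a-> p0 -c-> p0 -b-> p0 -c-> p0 -c-> p0 -a-> p0 -c-> p0 -b-> p0 -b-> p0 -a-> p0 -b-> p0 -c-> p0 -c-> p0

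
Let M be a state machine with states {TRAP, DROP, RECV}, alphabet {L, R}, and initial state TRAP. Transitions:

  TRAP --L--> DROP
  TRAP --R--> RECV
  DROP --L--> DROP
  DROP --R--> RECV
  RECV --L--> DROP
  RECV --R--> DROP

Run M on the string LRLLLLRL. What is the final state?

DROP

start at TRAP
read 'L': TRAP → DROP
read 'R': DROP → RECV
read 'L': RECV → DROP
read 'L': DROP → DROP
read 'L': DROP → DROP
read 'L': DROP → DROP
read 'R': DROP → RECV
read 'L': RECV → DROP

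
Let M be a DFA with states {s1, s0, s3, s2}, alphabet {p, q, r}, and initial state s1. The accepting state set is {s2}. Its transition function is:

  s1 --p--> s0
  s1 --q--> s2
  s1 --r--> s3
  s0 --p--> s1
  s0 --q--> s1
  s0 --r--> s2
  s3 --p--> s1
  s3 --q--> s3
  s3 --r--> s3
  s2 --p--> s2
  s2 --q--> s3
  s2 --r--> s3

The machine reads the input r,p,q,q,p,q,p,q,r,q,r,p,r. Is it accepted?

No

Trace: s1 -r-> s3 -p-> s1 -q-> s2 -q-> s3 -p-> s1 -q-> s2 -p-> s2 -q-> s3 -r-> s3 -q-> s3 -r-> s3 -p-> s1 -r-> s3
End state s3 is not accepting.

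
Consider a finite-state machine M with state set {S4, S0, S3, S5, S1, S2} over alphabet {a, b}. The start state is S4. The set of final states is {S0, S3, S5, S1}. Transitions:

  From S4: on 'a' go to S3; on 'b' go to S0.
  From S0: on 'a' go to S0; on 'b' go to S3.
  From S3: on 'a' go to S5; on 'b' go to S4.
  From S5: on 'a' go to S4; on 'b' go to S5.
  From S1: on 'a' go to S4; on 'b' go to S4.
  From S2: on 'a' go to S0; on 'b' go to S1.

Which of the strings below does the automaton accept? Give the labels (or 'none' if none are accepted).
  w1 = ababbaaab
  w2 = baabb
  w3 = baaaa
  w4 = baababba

w1, w3

w1:
  start at S4
  read 'a': S4 → S3
  read 'b': S3 → S4
  read 'a': S4 → S3
  read 'b': S3 → S4
  read 'b': S4 → S0
  read 'a': S0 → S0
  read 'a': S0 → S0
  read 'a': S0 → S0
  read 'b': S0 → S3
  end S3, accepted
w2:
  start at S4
  read 'b': S4 → S0
  read 'a': S0 → S0
  read 'a': S0 → S0
  read 'b': S0 → S3
  read 'b': S3 → S4
  end S4, rejected
w3:
  start at S4
  read 'b': S4 → S0
  read 'a': S0 → S0
  read 'a': S0 → S0
  read 'a': S0 → S0
  read 'a': S0 → S0
  end S0, accepted
w4:
  start at S4
  read 'b': S4 → S0
  read 'a': S0 → S0
  read 'a': S0 → S0
  read 'b': S0 → S3
  read 'a': S3 → S5
  read 'b': S5 → S5
  read 'b': S5 → S5
  read 'a': S5 → S4
  end S4, rejected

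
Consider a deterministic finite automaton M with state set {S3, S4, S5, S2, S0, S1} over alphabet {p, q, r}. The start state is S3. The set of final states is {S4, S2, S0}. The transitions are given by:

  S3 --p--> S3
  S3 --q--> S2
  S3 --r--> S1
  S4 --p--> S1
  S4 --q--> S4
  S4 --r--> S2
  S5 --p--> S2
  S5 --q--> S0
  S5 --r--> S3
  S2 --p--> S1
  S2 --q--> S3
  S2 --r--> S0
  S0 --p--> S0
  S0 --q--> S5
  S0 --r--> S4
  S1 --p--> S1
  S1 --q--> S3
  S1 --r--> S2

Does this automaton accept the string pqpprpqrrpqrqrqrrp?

No

Trace: S3 -p-> S3 -q-> S2 -p-> S1 -p-> S1 -r-> S2 -p-> S1 -q-> S3 -r-> S1 -r-> S2 -p-> S1 -q-> S3 -r-> S1 -q-> S3 -r-> S1 -q-> S3 -r-> S1 -r-> S2 -p-> S1
End state S1 is not accepting.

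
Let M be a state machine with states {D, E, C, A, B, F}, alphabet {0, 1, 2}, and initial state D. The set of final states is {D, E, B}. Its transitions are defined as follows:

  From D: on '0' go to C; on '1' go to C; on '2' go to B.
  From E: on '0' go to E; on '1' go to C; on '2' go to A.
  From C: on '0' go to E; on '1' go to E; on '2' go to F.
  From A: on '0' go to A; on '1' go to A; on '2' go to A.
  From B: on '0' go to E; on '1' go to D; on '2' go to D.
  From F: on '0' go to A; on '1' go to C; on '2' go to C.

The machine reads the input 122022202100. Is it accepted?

No

Trace: D -1-> C -2-> F -2-> C -0-> E -2-> A -2-> A -2-> A -0-> A -2-> A -1-> A -0-> A -0-> A
End state A is not accepting.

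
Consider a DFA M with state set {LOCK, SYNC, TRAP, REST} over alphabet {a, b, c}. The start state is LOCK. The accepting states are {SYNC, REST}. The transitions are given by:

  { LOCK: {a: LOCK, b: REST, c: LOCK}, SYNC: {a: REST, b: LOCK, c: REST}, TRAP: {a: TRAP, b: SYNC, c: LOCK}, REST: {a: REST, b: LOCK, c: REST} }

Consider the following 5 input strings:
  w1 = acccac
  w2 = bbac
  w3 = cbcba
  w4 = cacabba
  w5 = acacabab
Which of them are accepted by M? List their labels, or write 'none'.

none

w1: LOCK → LOCK → LOCK → LOCK → LOCK → LOCK → LOCK  → end LOCK, rejected
w2: LOCK → REST → LOCK → LOCK → LOCK  → end LOCK, rejected
w3: LOCK → LOCK → REST → REST → LOCK → LOCK  → end LOCK, rejected
w4: LOCK → LOCK → LOCK → LOCK → LOCK → REST → LOCK → LOCK  → end LOCK, rejected
w5: LOCK → LOCK → LOCK → LOCK → LOCK → LOCK → REST → REST → LOCK  → end LOCK, rejected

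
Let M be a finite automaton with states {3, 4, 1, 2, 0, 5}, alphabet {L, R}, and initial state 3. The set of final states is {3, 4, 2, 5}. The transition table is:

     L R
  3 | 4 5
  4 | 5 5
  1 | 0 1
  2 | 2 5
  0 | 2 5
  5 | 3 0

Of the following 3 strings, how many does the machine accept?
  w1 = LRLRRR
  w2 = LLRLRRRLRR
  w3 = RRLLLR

2

w1: Trace: 3 -L-> 4 -R-> 5 -L-> 3 -R-> 5 -R-> 0 -R-> 5  → end 5, accepted
w2: Trace: 3 -L-> 4 -L-> 5 -R-> 0 -L-> 2 -R-> 5 -R-> 0 -R-> 5 -L-> 3 -R-> 5 -R-> 0  → end 0, rejected
w3: Trace: 3 -R-> 5 -R-> 0 -L-> 2 -L-> 2 -L-> 2 -R-> 5  → end 5, accepted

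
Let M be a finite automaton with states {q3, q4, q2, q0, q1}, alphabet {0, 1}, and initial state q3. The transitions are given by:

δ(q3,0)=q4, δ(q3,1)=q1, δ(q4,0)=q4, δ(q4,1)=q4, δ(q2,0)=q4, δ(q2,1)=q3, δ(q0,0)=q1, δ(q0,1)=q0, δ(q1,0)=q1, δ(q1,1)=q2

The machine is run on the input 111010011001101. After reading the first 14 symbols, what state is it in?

q3 → q1 → q2 → q3 → q4 → q4 → q4 → q4 → q4 → q4 → q4 → q4 → q4 → q4 → q4
After 14 symbols: q4.

q4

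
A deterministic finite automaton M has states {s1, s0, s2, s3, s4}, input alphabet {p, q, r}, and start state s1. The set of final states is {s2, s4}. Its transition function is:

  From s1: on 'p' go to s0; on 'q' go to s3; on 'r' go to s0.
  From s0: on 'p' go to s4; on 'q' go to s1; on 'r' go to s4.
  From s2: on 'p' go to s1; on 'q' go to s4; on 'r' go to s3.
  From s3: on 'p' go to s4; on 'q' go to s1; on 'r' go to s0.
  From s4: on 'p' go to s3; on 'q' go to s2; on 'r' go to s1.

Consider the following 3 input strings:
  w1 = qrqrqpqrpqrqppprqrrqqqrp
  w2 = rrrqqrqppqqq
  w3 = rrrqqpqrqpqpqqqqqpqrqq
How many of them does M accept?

2

w1: Trace: s1 -q-> s3 -r-> s0 -q-> s1 -r-> s0 -q-> s1 -p-> s0 -q-> s1 -r-> s0 -p-> s4 -q-> s2 -r-> s3 -q-> s1 -p-> s0 -p-> s4 -p-> s3 -r-> s0 -q-> s1 -r-> s0 -r-> s4 -q-> s2 -q-> s4 -q-> s2 -r-> s3 -p-> s4  → end s4, accepted
w2: Trace: s1 -r-> s0 -r-> s4 -r-> s1 -q-> s3 -q-> s1 -r-> s0 -q-> s1 -p-> s0 -p-> s4 -q-> s2 -q-> s4 -q-> s2  → end s2, accepted
w3: Trace: s1 -r-> s0 -r-> s4 -r-> s1 -q-> s3 -q-> s1 -p-> s0 -q-> s1 -r-> s0 -q-> s1 -p-> s0 -q-> s1 -p-> s0 -q-> s1 -q-> s3 -q-> s1 -q-> s3 -q-> s1 -p-> s0 -q-> s1 -r-> s0 -q-> s1 -q-> s3  → end s3, rejected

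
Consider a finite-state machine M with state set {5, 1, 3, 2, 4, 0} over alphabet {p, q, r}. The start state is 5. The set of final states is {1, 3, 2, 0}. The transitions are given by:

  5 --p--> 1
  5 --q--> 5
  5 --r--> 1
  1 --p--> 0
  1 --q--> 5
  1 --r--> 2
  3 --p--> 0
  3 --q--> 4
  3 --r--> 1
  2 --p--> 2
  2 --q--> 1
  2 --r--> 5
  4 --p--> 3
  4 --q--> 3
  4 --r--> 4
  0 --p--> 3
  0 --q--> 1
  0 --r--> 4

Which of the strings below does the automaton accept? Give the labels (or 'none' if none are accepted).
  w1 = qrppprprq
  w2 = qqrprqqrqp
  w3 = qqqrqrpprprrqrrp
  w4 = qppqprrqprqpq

w1: 5 → 5 → 1 → 0 → 3 → 0 → 4 → 3 → 1 → 5  → end 5, rejected
w2: 5 → 5 → 5 → 1 → 0 → 4 → 3 → 4 → 4 → 3 → 0  → end 0, accepted
w3: 5 → 5 → 5 → 5 → 1 → 5 → 1 → 0 → 3 → 1 → 0 → 4 → 4 → 3 → 1 → 2 → 2  → end 2, accepted
w4: 5 → 5 → 1 → 0 → 1 → 0 → 4 → 4 → 3 → 0 → 4 → 3 → 0 → 1  → end 1, accepted

w2, w3, w4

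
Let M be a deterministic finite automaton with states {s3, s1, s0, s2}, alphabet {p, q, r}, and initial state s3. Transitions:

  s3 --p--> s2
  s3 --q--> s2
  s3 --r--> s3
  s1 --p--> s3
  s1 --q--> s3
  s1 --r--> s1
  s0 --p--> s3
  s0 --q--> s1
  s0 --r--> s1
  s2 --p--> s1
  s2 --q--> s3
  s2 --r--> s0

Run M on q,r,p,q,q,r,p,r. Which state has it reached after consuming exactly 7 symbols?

Trace: s3 -q-> s2 -r-> s0 -p-> s3 -q-> s2 -q-> s3 -r-> s3 -p-> s2
After 7 symbols: s2.

s2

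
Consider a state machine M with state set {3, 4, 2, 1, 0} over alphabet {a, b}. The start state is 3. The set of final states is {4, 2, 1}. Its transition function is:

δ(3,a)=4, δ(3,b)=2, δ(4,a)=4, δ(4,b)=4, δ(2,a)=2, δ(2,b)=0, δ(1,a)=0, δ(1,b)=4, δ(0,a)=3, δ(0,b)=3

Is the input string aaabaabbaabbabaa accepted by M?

start at 3
read 'a': 3 → 4
read 'a': 4 → 4
read 'a': 4 → 4
read 'b': 4 → 4
read 'a': 4 → 4
read 'a': 4 → 4
read 'b': 4 → 4
read 'b': 4 → 4
read 'a': 4 → 4
read 'a': 4 → 4
read 'b': 4 → 4
read 'b': 4 → 4
read 'a': 4 → 4
read 'b': 4 → 4
read 'a': 4 → 4
read 'a': 4 → 4
End state 4 is accepting.

Yes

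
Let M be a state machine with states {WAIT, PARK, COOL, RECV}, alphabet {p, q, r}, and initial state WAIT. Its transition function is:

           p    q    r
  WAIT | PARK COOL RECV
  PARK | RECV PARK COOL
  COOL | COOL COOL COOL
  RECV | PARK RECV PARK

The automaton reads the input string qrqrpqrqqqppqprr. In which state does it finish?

WAIT → COOL → COOL → COOL → COOL → COOL → COOL → COOL → COOL → COOL → COOL → COOL → COOL → COOL → COOL → COOL → COOL

COOL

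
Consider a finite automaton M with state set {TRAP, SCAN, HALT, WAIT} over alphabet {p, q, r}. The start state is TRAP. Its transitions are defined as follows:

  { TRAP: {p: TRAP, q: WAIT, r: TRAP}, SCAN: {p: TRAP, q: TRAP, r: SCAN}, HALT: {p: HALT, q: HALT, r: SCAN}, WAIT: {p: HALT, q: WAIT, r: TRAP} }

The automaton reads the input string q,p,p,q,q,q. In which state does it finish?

Trace: TRAP -q-> WAIT -p-> HALT -p-> HALT -q-> HALT -q-> HALT -q-> HALT

HALT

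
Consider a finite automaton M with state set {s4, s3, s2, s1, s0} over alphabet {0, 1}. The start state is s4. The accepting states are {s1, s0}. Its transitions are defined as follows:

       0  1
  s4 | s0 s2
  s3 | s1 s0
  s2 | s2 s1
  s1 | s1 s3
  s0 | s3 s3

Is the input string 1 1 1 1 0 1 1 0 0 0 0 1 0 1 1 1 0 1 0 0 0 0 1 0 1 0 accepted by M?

Yes

Trace: s4 -1-> s2 -1-> s1 -1-> s3 -1-> s0 -0-> s3 -1-> s0 -1-> s3 -0-> s1 -0-> s1 -0-> s1 -0-> s1 -1-> s3 -0-> s1 -1-> s3 -1-> s0 -1-> s3 -0-> s1 -1-> s3 -0-> s1 -0-> s1 -0-> s1 -0-> s1 -1-> s3 -0-> s1 -1-> s3 -0-> s1
End state s1 is accepting.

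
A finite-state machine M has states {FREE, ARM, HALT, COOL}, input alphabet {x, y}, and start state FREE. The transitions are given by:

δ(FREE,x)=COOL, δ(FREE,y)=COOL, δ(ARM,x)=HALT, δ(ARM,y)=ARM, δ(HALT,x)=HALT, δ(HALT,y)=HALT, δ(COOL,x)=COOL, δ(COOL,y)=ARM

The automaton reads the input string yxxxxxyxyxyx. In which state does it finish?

HALT

start at FREE
read 'y': FREE → COOL
read 'x': COOL → COOL
read 'x': COOL → COOL
read 'x': COOL → COOL
read 'x': COOL → COOL
read 'x': COOL → COOL
read 'y': COOL → ARM
read 'x': ARM → HALT
read 'y': HALT → HALT
read 'x': HALT → HALT
read 'y': HALT → HALT
read 'x': HALT → HALT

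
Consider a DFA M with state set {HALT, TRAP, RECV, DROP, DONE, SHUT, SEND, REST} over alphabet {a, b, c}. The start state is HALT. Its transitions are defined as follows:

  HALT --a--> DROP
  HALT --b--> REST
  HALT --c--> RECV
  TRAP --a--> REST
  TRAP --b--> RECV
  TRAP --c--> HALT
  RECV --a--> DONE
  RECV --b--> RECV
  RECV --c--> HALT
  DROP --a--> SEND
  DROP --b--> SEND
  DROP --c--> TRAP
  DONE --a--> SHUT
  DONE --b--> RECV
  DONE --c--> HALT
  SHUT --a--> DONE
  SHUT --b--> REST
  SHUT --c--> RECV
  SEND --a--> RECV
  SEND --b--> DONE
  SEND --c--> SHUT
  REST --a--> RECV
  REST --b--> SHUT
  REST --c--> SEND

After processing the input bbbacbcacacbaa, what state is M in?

Trace: HALT -b-> REST -b-> SHUT -b-> REST -a-> RECV -c-> HALT -b-> REST -c-> SEND -a-> RECV -c-> HALT -a-> DROP -c-> TRAP -b-> RECV -a-> DONE -a-> SHUT

SHUT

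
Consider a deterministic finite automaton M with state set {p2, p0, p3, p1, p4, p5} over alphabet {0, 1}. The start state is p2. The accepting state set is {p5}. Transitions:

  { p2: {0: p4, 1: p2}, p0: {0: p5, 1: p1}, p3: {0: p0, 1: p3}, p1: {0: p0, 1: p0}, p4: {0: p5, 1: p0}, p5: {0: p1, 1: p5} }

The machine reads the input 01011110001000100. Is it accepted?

Trace: p2 -0-> p4 -1-> p0 -0-> p5 -1-> p5 -1-> p5 -1-> p5 -1-> p5 -0-> p1 -0-> p0 -0-> p5 -1-> p5 -0-> p1 -0-> p0 -0-> p5 -1-> p5 -0-> p1 -0-> p0
End state p0 is not accepting.

No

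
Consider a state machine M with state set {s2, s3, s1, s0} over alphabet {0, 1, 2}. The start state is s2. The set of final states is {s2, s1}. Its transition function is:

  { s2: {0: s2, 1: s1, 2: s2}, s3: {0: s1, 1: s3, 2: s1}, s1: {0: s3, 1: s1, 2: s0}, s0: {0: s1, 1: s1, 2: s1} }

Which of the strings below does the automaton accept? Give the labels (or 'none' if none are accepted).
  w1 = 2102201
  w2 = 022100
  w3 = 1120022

w1, w2

w1:
  start at s2
  read '2': s2 → s2
  read '1': s2 → s1
  read '0': s1 → s3
  read '2': s3 → s1
  read '2': s1 → s0
  read '0': s0 → s1
  read '1': s1 → s1
  end s1, accepted
w2:
  start at s2
  read '0': s2 → s2
  read '2': s2 → s2
  read '2': s2 → s2
  read '1': s2 → s1
  read '0': s1 → s3
  read '0': s3 → s1
  end s1, accepted
w3:
  start at s2
  read '1': s2 → s1
  read '1': s1 → s1
  read '2': s1 → s0
  read '0': s0 → s1
  read '0': s1 → s3
  read '2': s3 → s1
  read '2': s1 → s0
  end s0, rejected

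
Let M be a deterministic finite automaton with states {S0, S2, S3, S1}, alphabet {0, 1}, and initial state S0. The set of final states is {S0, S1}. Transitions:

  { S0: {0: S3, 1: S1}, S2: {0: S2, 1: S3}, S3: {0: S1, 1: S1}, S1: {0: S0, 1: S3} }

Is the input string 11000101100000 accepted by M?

Yes

start at S0
read '1': S0 → S1
read '1': S1 → S3
read '0': S3 → S1
read '0': S1 → S0
read '0': S0 → S3
read '1': S3 → S1
read '0': S1 → S0
read '1': S0 → S1
read '1': S1 → S3
read '0': S3 → S1
read '0': S1 → S0
read '0': S0 → S3
read '0': S3 → S1
read '0': S1 → S0
End state S0 is accepting.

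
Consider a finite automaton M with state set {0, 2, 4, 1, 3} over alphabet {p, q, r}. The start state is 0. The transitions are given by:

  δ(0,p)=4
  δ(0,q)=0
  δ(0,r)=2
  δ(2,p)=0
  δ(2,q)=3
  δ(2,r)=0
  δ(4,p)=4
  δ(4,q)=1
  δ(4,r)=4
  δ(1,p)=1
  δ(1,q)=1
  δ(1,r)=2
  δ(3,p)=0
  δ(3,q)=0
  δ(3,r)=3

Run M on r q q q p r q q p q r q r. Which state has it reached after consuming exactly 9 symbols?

1

0 → 2 → 3 → 0 → 0 → 4 → 4 → 1 → 1 → 1
After 9 symbols: 1.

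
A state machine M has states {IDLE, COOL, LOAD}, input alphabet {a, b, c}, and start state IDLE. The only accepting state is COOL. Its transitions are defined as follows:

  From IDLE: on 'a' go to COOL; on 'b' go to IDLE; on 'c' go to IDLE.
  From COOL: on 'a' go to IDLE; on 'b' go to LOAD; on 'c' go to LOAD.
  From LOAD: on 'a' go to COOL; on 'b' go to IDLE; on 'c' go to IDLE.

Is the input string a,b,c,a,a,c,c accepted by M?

No

Trace: IDLE -a-> COOL -b-> LOAD -c-> IDLE -a-> COOL -a-> IDLE -c-> IDLE -c-> IDLE
End state IDLE is not accepting.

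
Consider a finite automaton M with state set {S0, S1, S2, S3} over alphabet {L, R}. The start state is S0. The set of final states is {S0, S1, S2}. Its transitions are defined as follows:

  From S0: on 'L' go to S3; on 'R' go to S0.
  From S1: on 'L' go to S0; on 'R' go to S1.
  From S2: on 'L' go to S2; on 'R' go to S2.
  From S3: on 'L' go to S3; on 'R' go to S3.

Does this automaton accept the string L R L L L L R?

S0 → S3 → S3 → S3 → S3 → S3 → S3 → S3
End state S3 is not accepting.

No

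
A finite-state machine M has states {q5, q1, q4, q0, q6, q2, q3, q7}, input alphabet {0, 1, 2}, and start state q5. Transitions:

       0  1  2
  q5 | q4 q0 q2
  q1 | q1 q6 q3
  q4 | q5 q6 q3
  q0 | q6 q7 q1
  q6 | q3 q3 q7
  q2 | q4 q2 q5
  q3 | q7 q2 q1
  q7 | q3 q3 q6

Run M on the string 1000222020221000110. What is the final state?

Trace: q5 -1-> q0 -0-> q6 -0-> q3 -0-> q7 -2-> q6 -2-> q7 -2-> q6 -0-> q3 -2-> q1 -0-> q1 -2-> q3 -2-> q1 -1-> q6 -0-> q3 -0-> q7 -0-> q3 -1-> q2 -1-> q2 -0-> q4

q4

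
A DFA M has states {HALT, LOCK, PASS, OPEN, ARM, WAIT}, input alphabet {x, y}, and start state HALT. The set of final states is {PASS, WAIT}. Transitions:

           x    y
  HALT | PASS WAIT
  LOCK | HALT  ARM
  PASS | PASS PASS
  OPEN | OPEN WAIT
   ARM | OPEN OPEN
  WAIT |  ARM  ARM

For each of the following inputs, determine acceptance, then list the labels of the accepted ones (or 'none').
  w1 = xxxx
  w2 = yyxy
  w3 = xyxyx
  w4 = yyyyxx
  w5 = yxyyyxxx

w1, w2, w3

w1: HALT → PASS → PASS → PASS → PASS  → end PASS, accepted
w2: HALT → WAIT → ARM → OPEN → WAIT  → end WAIT, accepted
w3: HALT → PASS → PASS → PASS → PASS → PASS  → end PASS, accepted
w4: HALT → WAIT → ARM → OPEN → WAIT → ARM → OPEN  → end OPEN, rejected
w5: HALT → WAIT → ARM → OPEN → WAIT → ARM → OPEN → OPEN → OPEN  → end OPEN, rejected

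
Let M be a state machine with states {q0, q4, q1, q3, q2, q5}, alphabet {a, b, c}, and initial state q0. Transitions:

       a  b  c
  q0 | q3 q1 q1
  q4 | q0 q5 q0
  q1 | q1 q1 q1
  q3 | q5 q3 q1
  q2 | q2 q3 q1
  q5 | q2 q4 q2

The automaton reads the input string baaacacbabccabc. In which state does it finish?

start at q0
read 'b': q0 → q1
read 'a': q1 → q1
read 'a': q1 → q1
read 'a': q1 → q1
read 'c': q1 → q1
read 'a': q1 → q1
read 'c': q1 → q1
read 'b': q1 → q1
read 'a': q1 → q1
read 'b': q1 → q1
read 'c': q1 → q1
read 'c': q1 → q1
read 'a': q1 → q1
read 'b': q1 → q1
read 'c': q1 → q1

q1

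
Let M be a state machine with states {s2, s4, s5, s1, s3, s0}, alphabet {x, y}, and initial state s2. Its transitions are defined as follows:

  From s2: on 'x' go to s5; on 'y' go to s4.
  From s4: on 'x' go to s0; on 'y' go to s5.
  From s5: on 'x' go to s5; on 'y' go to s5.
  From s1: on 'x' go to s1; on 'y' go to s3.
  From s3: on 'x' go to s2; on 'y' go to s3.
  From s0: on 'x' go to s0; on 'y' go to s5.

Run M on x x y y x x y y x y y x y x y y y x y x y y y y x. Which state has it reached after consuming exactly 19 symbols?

s5

s2 → s5 → s5 → s5 → s5 → s5 → s5 → s5 → s5 → s5 → s5 → s5 → s5 → s5 → s5 → s5 → s5 → s5 → s5 → s5
After 19 symbols: s5.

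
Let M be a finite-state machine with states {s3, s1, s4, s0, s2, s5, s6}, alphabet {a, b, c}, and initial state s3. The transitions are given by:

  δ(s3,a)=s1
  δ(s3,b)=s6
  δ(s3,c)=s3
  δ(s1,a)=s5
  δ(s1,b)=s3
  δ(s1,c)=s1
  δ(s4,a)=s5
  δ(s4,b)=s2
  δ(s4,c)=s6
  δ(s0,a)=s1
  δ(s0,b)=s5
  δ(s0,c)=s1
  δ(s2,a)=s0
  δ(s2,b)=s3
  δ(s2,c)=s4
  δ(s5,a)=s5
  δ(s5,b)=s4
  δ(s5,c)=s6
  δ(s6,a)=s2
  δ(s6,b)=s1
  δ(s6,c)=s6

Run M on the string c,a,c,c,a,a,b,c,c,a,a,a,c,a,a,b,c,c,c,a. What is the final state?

s2

s3 → s3 → s1 → s1 → s1 → s5 → s5 → s4 → s6 → s6 → s2 → s0 → s1 → s1 → s5 → s5 → s4 → s6 → s6 → s6 → s2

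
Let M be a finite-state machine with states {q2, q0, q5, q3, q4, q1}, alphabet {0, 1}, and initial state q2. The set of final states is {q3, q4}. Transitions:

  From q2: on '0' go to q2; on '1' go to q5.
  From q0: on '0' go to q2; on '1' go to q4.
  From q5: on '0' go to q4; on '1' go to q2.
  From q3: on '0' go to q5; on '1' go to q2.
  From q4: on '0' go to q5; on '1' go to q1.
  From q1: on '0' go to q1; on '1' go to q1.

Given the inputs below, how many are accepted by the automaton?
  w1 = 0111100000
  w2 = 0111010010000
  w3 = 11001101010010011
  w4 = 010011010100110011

w1: q2 → q2 → q5 → q2 → q5 → q2 → q2 → q2 → q2 → q2 → q2  → end q2, rejected
w2: q2 → q2 → q5 → q2 → q5 → q4 → q1 → q1 → q1 → q1 → q1 → q1 → q1 → q1  → end q1, rejected
w3: q2 → q5 → q2 → q2 → q2 → q5 → q2 → q2 → q5 → q4 → q1 → q1 → q1 → q1 → q1 → q1 → q1 → q1  → end q1, rejected
w4: q2 → q2 → q5 → q4 → q5 → q2 → q5 → q4 → q1 → q1 → q1 → q1 → q1 → q1 → q1 → q1 → q1 → q1 → q1  → end q1, rejected

0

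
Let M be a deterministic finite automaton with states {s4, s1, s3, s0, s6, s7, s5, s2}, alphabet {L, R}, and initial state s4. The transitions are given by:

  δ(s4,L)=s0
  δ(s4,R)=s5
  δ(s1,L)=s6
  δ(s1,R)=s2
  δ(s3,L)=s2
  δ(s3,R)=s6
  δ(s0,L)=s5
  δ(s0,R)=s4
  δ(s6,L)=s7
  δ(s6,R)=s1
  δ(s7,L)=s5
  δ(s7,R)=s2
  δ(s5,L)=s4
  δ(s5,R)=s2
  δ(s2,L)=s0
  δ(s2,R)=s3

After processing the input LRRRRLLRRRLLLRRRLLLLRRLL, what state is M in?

s5

Trace: s4 -L-> s0 -R-> s4 -R-> s5 -R-> s2 -R-> s3 -L-> s2 -L-> s0 -R-> s4 -R-> s5 -R-> s2 -L-> s0 -L-> s5 -L-> s4 -R-> s5 -R-> s2 -R-> s3 -L-> s2 -L-> s0 -L-> s5 -L-> s4 -R-> s5 -R-> s2 -L-> s0 -L-> s5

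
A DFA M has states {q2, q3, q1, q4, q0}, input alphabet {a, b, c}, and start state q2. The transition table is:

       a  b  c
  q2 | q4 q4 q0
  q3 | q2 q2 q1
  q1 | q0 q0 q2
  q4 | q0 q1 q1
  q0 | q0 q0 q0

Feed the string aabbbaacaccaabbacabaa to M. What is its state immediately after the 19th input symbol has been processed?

q0

start at q2
read 'a': q2 → q4
read 'a': q4 → q0
read 'b': q0 → q0
read 'b': q0 → q0
read 'b': q0 → q0
read 'a': q0 → q0
read 'a': q0 → q0
read 'c': q0 → q0
read 'a': q0 → q0
read 'c': q0 → q0
read 'c': q0 → q0
read 'a': q0 → q0
read 'a': q0 → q0
read 'b': q0 → q0
read 'b': q0 → q0
read 'a': q0 → q0
read 'c': q0 → q0
read 'a': q0 → q0
read 'b': q0 → q0
After 19 symbols: q0.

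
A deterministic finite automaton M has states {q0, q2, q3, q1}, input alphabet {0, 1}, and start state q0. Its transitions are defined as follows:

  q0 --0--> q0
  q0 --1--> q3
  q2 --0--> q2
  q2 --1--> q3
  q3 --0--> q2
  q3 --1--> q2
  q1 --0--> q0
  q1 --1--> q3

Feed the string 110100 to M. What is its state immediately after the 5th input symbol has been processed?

q0 → q3 → q2 → q2 → q3 → q2
After 5 symbols: q2.

q2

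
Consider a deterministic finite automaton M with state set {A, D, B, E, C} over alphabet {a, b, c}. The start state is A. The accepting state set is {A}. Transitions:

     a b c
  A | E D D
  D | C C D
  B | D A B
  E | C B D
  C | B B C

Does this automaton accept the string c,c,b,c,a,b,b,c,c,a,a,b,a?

No

Trace: A -c-> D -c-> D -b-> C -c-> C -a-> B -b-> A -b-> D -c-> D -c-> D -a-> C -a-> B -b-> A -a-> E
End state E is not accepting.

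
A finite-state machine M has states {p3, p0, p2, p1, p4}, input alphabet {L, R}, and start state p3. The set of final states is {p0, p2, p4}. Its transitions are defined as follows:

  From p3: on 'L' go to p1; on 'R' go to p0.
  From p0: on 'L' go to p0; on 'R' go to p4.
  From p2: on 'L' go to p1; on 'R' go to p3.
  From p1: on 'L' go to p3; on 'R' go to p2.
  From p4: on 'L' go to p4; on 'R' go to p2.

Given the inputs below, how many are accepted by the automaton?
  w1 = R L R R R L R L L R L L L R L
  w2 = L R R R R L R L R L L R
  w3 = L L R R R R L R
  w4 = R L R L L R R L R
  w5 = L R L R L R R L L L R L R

w1: Trace: p3 -R-> p0 -L-> p0 -R-> p4 -R-> p2 -R-> p3 -L-> p1 -R-> p2 -L-> p1 -L-> p3 -R-> p0 -L-> p0 -L-> p0 -L-> p0 -R-> p4 -L-> p4  → end p4, accepted
w2: Trace: p3 -L-> p1 -R-> p2 -R-> p3 -R-> p0 -R-> p4 -L-> p4 -R-> p2 -L-> p1 -R-> p2 -L-> p1 -L-> p3 -R-> p0  → end p0, accepted
w3: Trace: p3 -L-> p1 -L-> p3 -R-> p0 -R-> p4 -R-> p2 -R-> p3 -L-> p1 -R-> p2  → end p2, accepted
w4: Trace: p3 -R-> p0 -L-> p0 -R-> p4 -L-> p4 -L-> p4 -R-> p2 -R-> p3 -L-> p1 -R-> p2  → end p2, accepted
w5: Trace: p3 -L-> p1 -R-> p2 -L-> p1 -R-> p2 -L-> p1 -R-> p2 -R-> p3 -L-> p1 -L-> p3 -L-> p1 -R-> p2 -L-> p1 -R-> p2  → end p2, accepted

5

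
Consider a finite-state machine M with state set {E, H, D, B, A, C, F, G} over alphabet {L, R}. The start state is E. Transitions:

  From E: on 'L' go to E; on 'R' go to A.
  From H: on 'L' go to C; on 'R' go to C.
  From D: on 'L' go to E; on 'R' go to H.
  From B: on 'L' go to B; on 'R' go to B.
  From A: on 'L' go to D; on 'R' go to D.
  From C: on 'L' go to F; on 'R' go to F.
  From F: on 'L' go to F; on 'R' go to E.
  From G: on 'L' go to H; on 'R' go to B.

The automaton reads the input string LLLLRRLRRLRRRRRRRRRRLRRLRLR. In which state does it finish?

Trace: E -L-> E -L-> E -L-> E -L-> E -R-> A -R-> D -L-> E -R-> A -R-> D -L-> E -R-> A -R-> D -R-> H -R-> C -R-> F -R-> E -R-> A -R-> D -R-> H -R-> C -L-> F -R-> E -R-> A -L-> D -R-> H -L-> C -R-> F

F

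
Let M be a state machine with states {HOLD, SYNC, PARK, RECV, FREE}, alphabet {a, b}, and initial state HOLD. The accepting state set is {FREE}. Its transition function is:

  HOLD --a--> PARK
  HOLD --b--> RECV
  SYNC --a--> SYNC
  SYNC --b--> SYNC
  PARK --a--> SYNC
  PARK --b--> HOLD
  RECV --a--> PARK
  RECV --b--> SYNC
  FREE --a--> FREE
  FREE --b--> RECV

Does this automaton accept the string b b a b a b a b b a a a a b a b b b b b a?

No

start at HOLD
read 'b': HOLD → RECV
read 'b': RECV → SYNC
read 'a': SYNC → SYNC
read 'b': SYNC → SYNC
read 'a': SYNC → SYNC
read 'b': SYNC → SYNC
read 'a': SYNC → SYNC
read 'b': SYNC → SYNC
read 'b': SYNC → SYNC
read 'a': SYNC → SYNC
read 'a': SYNC → SYNC
read 'a': SYNC → SYNC
read 'a': SYNC → SYNC
read 'b': SYNC → SYNC
read 'a': SYNC → SYNC
read 'b': SYNC → SYNC
read 'b': SYNC → SYNC
read 'b': SYNC → SYNC
read 'b': SYNC → SYNC
read 'b': SYNC → SYNC
read 'a': SYNC → SYNC
End state SYNC is not accepting.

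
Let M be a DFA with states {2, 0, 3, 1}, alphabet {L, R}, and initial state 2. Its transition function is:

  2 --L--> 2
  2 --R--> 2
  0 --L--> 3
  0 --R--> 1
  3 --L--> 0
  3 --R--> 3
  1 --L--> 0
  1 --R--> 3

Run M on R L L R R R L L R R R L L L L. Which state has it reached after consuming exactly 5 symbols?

2

start at 2
read 'R': 2 → 2
read 'L': 2 → 2
read 'L': 2 → 2
read 'R': 2 → 2
read 'R': 2 → 2
After 5 symbols: 2.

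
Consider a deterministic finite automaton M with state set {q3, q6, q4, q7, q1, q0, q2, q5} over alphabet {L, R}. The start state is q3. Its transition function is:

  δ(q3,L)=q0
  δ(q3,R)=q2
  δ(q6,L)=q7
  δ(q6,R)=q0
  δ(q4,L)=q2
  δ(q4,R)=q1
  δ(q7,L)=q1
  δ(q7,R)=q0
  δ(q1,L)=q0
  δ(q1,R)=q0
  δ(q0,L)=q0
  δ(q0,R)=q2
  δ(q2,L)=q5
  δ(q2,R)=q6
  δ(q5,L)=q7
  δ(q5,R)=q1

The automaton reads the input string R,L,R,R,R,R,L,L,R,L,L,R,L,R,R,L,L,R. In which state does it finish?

q3 → q2 → q5 → q1 → q0 → q2 → q6 → q7 → q1 → q0 → q0 → q0 → q2 → q5 → q1 → q0 → q0 → q0 → q2

q2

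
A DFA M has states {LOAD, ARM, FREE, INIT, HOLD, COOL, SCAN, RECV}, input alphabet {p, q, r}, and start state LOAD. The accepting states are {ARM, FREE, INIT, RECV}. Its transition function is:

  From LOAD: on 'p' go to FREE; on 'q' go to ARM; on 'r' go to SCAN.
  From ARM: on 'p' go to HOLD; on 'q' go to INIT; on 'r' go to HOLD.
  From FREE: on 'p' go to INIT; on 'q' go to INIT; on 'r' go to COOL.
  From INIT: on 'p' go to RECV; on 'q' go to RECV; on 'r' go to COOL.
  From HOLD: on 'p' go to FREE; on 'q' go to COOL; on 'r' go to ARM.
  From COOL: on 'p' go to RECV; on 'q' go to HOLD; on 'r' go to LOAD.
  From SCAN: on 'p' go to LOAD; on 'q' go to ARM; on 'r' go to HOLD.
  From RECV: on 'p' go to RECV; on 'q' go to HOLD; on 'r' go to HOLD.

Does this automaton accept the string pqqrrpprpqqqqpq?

No

start at LOAD
read 'p': LOAD → FREE
read 'q': FREE → INIT
read 'q': INIT → RECV
read 'r': RECV → HOLD
read 'r': HOLD → ARM
read 'p': ARM → HOLD
read 'p': HOLD → FREE
read 'r': FREE → COOL
read 'p': COOL → RECV
read 'q': RECV → HOLD
read 'q': HOLD → COOL
read 'q': COOL → HOLD
read 'q': HOLD → COOL
read 'p': COOL → RECV
read 'q': RECV → HOLD
End state HOLD is not accepting.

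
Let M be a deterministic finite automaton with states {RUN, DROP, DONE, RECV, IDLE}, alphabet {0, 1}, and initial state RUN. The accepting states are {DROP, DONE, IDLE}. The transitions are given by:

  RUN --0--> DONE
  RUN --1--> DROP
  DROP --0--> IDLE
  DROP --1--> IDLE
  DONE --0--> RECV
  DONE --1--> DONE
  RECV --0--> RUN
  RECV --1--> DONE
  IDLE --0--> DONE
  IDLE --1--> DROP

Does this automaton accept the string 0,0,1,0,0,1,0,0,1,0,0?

Trace: RUN -0-> DONE -0-> RECV -1-> DONE -0-> RECV -0-> RUN -1-> DROP -0-> IDLE -0-> DONE -1-> DONE -0-> RECV -0-> RUN
End state RUN is not accepting.

No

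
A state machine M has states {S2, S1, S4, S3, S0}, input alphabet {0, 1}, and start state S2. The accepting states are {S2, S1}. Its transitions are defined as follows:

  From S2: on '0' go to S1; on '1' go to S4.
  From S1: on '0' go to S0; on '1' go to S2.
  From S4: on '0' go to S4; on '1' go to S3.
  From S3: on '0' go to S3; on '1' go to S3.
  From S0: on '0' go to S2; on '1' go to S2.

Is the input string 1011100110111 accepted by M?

Trace: S2 -1-> S4 -0-> S4 -1-> S3 -1-> S3 -1-> S3 -0-> S3 -0-> S3 -1-> S3 -1-> S3 -0-> S3 -1-> S3 -1-> S3 -1-> S3
End state S3 is not accepting.

No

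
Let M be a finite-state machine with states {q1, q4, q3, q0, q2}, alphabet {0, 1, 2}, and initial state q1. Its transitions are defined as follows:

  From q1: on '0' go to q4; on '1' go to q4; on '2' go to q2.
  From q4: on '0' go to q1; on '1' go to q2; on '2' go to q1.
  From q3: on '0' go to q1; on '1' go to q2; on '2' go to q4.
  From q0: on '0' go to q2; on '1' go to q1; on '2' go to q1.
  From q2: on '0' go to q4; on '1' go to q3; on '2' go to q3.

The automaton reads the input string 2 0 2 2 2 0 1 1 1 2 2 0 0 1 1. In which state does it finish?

q1 → q2 → q4 → q1 → q2 → q3 → q1 → q4 → q2 → q3 → q4 → q1 → q4 → q1 → q4 → q2

q2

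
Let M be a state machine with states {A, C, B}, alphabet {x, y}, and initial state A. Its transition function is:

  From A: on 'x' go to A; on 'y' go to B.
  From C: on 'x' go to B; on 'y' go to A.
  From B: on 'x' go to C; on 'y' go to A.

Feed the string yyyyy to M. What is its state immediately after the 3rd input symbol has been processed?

A → B → A → B
After 3 symbols: B.

B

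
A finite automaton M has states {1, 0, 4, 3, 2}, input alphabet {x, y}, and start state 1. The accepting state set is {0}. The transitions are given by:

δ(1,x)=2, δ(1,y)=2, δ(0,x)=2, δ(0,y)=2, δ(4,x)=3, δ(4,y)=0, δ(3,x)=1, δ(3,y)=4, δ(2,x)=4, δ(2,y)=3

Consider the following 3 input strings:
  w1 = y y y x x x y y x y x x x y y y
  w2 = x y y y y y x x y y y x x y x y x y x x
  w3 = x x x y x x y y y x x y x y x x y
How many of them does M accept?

2

w1:
  start at 1
  read 'y': 1 → 2
  read 'y': 2 → 3
  read 'y': 3 → 4
  read 'x': 4 → 3
  read 'x': 3 → 1
  read 'x': 1 → 2
  read 'y': 2 → 3
  read 'y': 3 → 4
  read 'x': 4 → 3
  read 'y': 3 → 4
  read 'x': 4 → 3
  read 'x': 3 → 1
  read 'x': 1 → 2
  read 'y': 2 → 3
  read 'y': 3 → 4
  read 'y': 4 → 0
  end 0, accepted
w2:
  start at 1
  read 'x': 1 → 2
  read 'y': 2 → 3
  read 'y': 3 → 4
  read 'y': 4 → 0
  read 'y': 0 → 2
  read 'y': 2 → 3
  read 'x': 3 → 1
  read 'x': 1 → 2
  read 'y': 2 → 3
  read 'y': 3 → 4
  read 'y': 4 → 0
  read 'x': 0 → 2
  read 'x': 2 → 4
  read 'y': 4 → 0
  read 'x': 0 → 2
  read 'y': 2 → 3
  read 'x': 3 → 1
  read 'y': 1 → 2
  read 'x': 2 → 4
  read 'x': 4 → 3
  end 3, rejected
w3:
  start at 1
  read 'x': 1 → 2
  read 'x': 2 → 4
  read 'x': 4 → 3
  read 'y': 3 → 4
  read 'x': 4 → 3
  read 'x': 3 → 1
  read 'y': 1 → 2
  read 'y': 2 → 3
  read 'y': 3 → 4
  read 'x': 4 → 3
  read 'x': 3 → 1
  read 'y': 1 → 2
  read 'x': 2 → 4
  read 'y': 4 → 0
  read 'x': 0 → 2
  read 'x': 2 → 4
  read 'y': 4 → 0
  end 0, accepted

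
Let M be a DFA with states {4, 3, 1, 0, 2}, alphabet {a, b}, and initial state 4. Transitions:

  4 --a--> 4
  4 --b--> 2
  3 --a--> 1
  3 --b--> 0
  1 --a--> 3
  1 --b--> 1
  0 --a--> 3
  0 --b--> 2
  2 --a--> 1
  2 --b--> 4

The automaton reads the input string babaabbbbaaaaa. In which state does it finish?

Trace: 4 -b-> 2 -a-> 1 -b-> 1 -a-> 3 -a-> 1 -b-> 1 -b-> 1 -b-> 1 -b-> 1 -a-> 3 -a-> 1 -a-> 3 -a-> 1 -a-> 3

3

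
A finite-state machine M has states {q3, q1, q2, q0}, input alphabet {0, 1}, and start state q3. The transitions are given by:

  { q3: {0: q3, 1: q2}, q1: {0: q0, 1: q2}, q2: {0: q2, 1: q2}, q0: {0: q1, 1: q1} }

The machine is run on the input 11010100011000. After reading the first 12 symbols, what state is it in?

Trace: q3 -1-> q2 -1-> q2 -0-> q2 -1-> q2 -0-> q2 -1-> q2 -0-> q2 -0-> q2 -0-> q2 -1-> q2 -1-> q2 -0-> q2
After 12 symbols: q2.

q2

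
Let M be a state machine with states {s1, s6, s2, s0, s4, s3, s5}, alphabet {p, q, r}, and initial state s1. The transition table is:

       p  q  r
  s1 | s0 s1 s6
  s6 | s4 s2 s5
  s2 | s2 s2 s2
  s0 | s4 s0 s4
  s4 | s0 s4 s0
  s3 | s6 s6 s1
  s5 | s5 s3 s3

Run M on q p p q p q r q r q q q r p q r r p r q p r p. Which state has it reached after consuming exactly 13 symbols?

s4

Trace: s1 -q-> s1 -p-> s0 -p-> s4 -q-> s4 -p-> s0 -q-> s0 -r-> s4 -q-> s4 -r-> s0 -q-> s0 -q-> s0 -q-> s0 -r-> s4
After 13 symbols: s4.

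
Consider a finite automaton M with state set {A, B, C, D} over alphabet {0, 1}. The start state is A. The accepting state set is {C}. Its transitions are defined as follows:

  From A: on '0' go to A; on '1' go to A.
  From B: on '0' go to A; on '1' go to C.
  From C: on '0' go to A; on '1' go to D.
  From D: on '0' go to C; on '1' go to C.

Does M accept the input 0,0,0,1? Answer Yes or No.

No

Trace: A -0-> A -0-> A -0-> A -1-> A
End state A is not accepting.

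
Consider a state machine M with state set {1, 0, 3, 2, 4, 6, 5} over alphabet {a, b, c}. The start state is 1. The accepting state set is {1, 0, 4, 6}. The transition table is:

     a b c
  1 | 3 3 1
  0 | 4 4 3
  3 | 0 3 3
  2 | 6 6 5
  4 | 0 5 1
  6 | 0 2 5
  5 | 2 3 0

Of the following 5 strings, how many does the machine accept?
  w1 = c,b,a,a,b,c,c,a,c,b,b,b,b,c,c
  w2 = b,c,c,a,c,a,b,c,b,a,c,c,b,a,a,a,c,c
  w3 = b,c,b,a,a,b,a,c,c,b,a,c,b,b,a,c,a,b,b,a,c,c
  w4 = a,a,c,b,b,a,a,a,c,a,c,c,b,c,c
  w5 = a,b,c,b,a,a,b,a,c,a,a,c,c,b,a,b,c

w1:
  start at 1
  read 'c': 1 → 1
  read 'b': 1 → 3
  read 'a': 3 → 0
  read 'a': 0 → 4
  read 'b': 4 → 5
  read 'c': 5 → 0
  read 'c': 0 → 3
  read 'a': 3 → 0
  read 'c': 0 → 3
  read 'b': 3 → 3
  read 'b': 3 → 3
  read 'b': 3 → 3
  read 'b': 3 → 3
  read 'c': 3 → 3
  read 'c': 3 → 3
  end 3, rejected
w2:
  start at 1
  read 'b': 1 → 3
  read 'c': 3 → 3
  read 'c': 3 → 3
  read 'a': 3 → 0
  read 'c': 0 → 3
  read 'a': 3 → 0
  read 'b': 0 → 4
  read 'c': 4 → 1
  read 'b': 1 → 3
  read 'a': 3 → 0
  read 'c': 0 → 3
  read 'c': 3 → 3
  read 'b': 3 → 3
  read 'a': 3 → 0
  read 'a': 0 → 4
  read 'a': 4 → 0
  read 'c': 0 → 3
  read 'c': 3 → 3
  end 3, rejected
w3:
  start at 1
  read 'b': 1 → 3
  read 'c': 3 → 3
  read 'b': 3 → 3
  read 'a': 3 → 0
  read 'a': 0 → 4
  read 'b': 4 → 5
  read 'a': 5 → 2
  read 'c': 2 → 5
  read 'c': 5 → 0
  read 'b': 0 → 4
  read 'a': 4 → 0
  read 'c': 0 → 3
  read 'b': 3 → 3
  read 'b': 3 → 3
  read 'a': 3 → 0
  read 'c': 0 → 3
  read 'a': 3 → 0
  read 'b': 0 → 4
  read 'b': 4 → 5
  read 'a': 5 → 2
  read 'c': 2 → 5
  read 'c': 5 → 0
  end 0, accepted
w4:
  start at 1
  read 'a': 1 → 3
  read 'a': 3 → 0
  read 'c': 0 → 3
  read 'b': 3 → 3
  read 'b': 3 → 3
  read 'a': 3 → 0
  read 'a': 0 → 4
  read 'a': 4 → 0
  read 'c': 0 → 3
  read 'a': 3 → 0
  read 'c': 0 → 3
  read 'c': 3 → 3
  read 'b': 3 → 3
  read 'c': 3 → 3
  read 'c': 3 → 3
  end 3, rejected
w5:
  start at 1
  read 'a': 1 → 3
  read 'b': 3 → 3
  read 'c': 3 → 3
  read 'b': 3 → 3
  read 'a': 3 → 0
  read 'a': 0 → 4
  read 'b': 4 → 5
  read 'a': 5 → 2
  read 'c': 2 → 5
  read 'a': 5 → 2
  read 'a': 2 → 6
  read 'c': 6 → 5
  read 'c': 5 → 0
  read 'b': 0 → 4
  read 'a': 4 → 0
  read 'b': 0 → 4
  read 'c': 4 → 1
  end 1, accepted

2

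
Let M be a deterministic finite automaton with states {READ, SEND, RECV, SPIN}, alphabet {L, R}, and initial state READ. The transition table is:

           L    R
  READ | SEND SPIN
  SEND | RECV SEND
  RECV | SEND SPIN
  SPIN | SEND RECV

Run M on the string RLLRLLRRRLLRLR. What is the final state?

READ → SPIN → SEND → RECV → SPIN → SEND → RECV → SPIN → RECV → SPIN → SEND → RECV → SPIN → SEND → SEND

SEND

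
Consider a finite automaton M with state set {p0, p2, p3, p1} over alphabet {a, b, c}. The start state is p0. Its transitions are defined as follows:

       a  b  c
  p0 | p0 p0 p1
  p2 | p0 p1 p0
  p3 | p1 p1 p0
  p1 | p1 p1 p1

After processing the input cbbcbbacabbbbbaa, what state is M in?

p1

start at p0
read 'c': p0 → p1
read 'b': p1 → p1
read 'b': p1 → p1
read 'c': p1 → p1
read 'b': p1 → p1
read 'b': p1 → p1
read 'a': p1 → p1
read 'c': p1 → p1
read 'a': p1 → p1
read 'b': p1 → p1
read 'b': p1 → p1
read 'b': p1 → p1
read 'b': p1 → p1
read 'b': p1 → p1
read 'a': p1 → p1
read 'a': p1 → p1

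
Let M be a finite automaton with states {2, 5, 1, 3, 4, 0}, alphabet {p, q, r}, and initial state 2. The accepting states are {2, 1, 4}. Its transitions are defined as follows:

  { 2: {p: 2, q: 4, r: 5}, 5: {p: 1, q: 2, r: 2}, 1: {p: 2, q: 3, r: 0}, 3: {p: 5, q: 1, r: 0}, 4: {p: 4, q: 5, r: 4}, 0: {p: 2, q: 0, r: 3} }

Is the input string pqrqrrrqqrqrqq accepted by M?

start at 2
read 'p': 2 → 2
read 'q': 2 → 4
read 'r': 4 → 4
read 'q': 4 → 5
read 'r': 5 → 2
read 'r': 2 → 5
read 'r': 5 → 2
read 'q': 2 → 4
read 'q': 4 → 5
read 'r': 5 → 2
read 'q': 2 → 4
read 'r': 4 → 4
read 'q': 4 → 5
read 'q': 5 → 2
End state 2 is accepting.

Yes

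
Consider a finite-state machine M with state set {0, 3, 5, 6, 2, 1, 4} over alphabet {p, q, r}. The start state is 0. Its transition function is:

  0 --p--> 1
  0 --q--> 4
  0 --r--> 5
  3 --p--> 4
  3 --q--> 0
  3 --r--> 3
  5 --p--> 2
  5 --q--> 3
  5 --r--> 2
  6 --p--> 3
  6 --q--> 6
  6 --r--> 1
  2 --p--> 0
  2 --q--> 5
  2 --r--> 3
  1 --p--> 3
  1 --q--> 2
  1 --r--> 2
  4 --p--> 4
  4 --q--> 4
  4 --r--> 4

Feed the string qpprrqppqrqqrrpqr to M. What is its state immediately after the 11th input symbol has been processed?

4

start at 0
read 'q': 0 → 4
read 'p': 4 → 4
read 'p': 4 → 4
read 'r': 4 → 4
read 'r': 4 → 4
read 'q': 4 → 4
read 'p': 4 → 4
read 'p': 4 → 4
read 'q': 4 → 4
read 'r': 4 → 4
read 'q': 4 → 4
After 11 symbols: 4.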